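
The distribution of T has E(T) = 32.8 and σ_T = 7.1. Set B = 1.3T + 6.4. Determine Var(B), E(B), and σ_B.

Var(B) = 85.1929, E(B) = 49.04, σ_B = 9.23

B = 1.3T + 6.4 is linear with a = 1.3, b = 6.4.
Var(T) = 7.1² = 50.41.
Var(B) = a²·Var(T) = 1.3²·50.41 = 85.1929 (the additive constant 6.4 does not affect variance).
E(B) = a·E(T) + b = 1.3·32.8 + 6.4 = 49.04.
σ_B = |a|·σ_T = |1.3|·7.1 = 9.23.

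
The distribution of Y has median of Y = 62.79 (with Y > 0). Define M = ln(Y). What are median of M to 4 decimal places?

ln(Y) is monotone on this domain, so median of M = ln(62.79) ≈ 4.1398.

median of M = 4.1398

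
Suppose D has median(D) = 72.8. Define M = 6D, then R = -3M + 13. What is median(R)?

median(R) = -1297.4

median(M) = 6·72.8 = 436.8.
median(R) = (-3)·436.8 + 13 = -1297.4.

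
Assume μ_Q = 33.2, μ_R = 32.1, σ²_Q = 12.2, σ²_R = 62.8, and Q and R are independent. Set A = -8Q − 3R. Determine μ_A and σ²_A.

μ_A = -361.9, σ²_A = 1346

μ_A = (-8)·μ_Q + (-3)·μ_R = (-8)·33.2 + (-3)·32.1 = -361.9.
σ²_A = a²·σ²_Q + b²·σ²_R + 2ab·Cov(Q, R) with a = -8, b = -3.
Independence gives Cov(Q, R) = 0.
= (-8)²·12.2 + (-3)²·62.8 + 2·(-8)·(-3)·0
= 780.8 + 565.2 + 0 = 1346.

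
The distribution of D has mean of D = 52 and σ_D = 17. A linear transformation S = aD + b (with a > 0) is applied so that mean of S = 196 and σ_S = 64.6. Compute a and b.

σ_S = a·σ_D (a > 0), so a = 64.6/17 = 3.8.
mean of S = a·mean of D + b, so b = 196 − 3.8·52 = -1.6.

a = 3.8, b = -1.6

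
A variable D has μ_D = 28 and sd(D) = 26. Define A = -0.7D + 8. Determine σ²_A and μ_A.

σ²_A = 331.24, μ_A = -11.6

A = -0.7D + 8 is linear with a = -0.7, b = 8.
σ²_D = 26² = 676.
σ²_A = a²·σ²_D = (-0.7)²·676 = 331.24 (the additive constant 8 does not affect variance).
μ_A = a·μ_D + b = (-0.7)·28 + 8 = -11.6.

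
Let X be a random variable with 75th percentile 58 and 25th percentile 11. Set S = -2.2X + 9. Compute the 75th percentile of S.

75th percentile of S = -15.2

Since a = -2.2 < 0 the transformation is decreasing, reversing order: the 75th percentile of S corresponds to the 25th percentile of X.
So P_{75}(S) = a·P_{25}(X) + b = (-2.2)·11 + 9 = -15.2.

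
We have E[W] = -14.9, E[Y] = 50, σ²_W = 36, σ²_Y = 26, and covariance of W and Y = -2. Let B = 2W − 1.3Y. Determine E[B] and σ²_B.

E[B] = 2·E[W] + (-1.3)·E[Y] = 2·(-14.9) + (-1.3)·50 = -94.8.
σ²_B = a²·σ²_W + b²·σ²_Y + 2ab·covariance of W and Y with a = 2, b = -1.3.
= 2²·36 + (-1.3)²·26 + 2·2·(-1.3)·(-2)
= 144 + 43.94 + 10.4 = 198.34.

E[B] = -94.8, σ²_B = 198.34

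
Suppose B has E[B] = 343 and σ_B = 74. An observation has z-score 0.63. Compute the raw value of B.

B = E[B] + z·σ_B = 343 + 0.63·74 = 389.62.

B = 389.62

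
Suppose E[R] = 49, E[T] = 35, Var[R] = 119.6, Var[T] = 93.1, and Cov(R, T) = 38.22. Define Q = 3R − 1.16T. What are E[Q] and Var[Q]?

E[Q] = 106.4, Var[Q] = 935.66416

E[Q] = 3·E[R] + (-1.16)·E[T] = 3·49 + (-1.16)·35 = 106.4.
Var[Q] = a²·Var[R] + b²·Var[T] + 2ab·Cov(R, T) with a = 3, b = -1.16.
= 3²·119.6 + (-1.16)²·93.1 + 2·3·(-1.16)·38.22
= 1076.4 + 125.27536 + (-266.0112) = 935.66416.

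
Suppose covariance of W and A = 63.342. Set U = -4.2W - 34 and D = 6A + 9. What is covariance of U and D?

covariance of U and D = a·c·covariance of W and A = (-4.2)·6·63.342 = -1596.2184. Additive constants drop out.

covariance of U and D = -1596.2184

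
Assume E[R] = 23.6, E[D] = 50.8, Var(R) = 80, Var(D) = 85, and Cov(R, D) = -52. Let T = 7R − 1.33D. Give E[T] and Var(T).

E[T] = 97.636, Var(T) = 5038.5965

E[T] = 7·E[R] + (-1.33)·E[D] = 7·23.6 + (-1.33)·50.8 = 97.636.
Var(T) = a²·Var(R) + b²·Var(D) + 2ab·Cov(R, D) with a = 7, b = -1.33.
= 7²·80 + (-1.33)²·85 + 2·7·(-1.33)·(-52)
= 3920 + 150.3565 + 968.24 = 5038.5965.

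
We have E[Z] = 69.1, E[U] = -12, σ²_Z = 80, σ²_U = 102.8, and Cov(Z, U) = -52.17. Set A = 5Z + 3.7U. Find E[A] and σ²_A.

E[A] = 5·E[Z] + 3.7·E[U] = 5·69.1 + 3.7·(-12) = 301.1.
σ²_A = a²·σ²_Z + b²·σ²_U + 2ab·Cov(Z, U) with a = 5, b = 3.7.
= 5²·80 + 3.7²·102.8 + 2·5·3.7·(-52.17)
= 2000 + 1407.332 + (-1930.29) = 1477.042.

E[A] = 301.1, σ²_A = 1477.042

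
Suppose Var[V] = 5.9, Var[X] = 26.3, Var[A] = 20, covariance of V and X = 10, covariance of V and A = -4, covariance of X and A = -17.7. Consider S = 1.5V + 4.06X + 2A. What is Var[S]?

Var[S] = 337.14568

Var[S] = a²·Var[V] + b²·Var[X] + c²·Var[A] + 2ab·covariance of V and X + 2ac·covariance of V and A + 2bc·covariance of X and A, with a = 1.5, b = 4.06, c = 2.
= 13.275 + 433.51868 + 80 + 121.8 + (-24) + (-287.448)
= 337.14568.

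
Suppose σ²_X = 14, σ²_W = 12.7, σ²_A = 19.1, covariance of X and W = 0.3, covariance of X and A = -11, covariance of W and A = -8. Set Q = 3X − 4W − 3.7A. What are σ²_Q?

σ²_Q = a²·σ²_X + b²·σ²_W + c²·σ²_A + 2ab·covariance of X and W + 2ac·covariance of X and A + 2bc·covariance of W and A, with a = 3, b = -4, c = -3.7.
= 126 + 203.2 + 261.479 + (-7.2) + 244.2 + (-236.8)
= 590.879.

σ²_Q = 590.879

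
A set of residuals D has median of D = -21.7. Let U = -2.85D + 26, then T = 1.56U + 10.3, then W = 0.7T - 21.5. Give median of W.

median of W = 81.63674

median of U = (-2.85)·(-21.7) + 26 = 87.845.
median of T = 1.56·87.845 + 10.3 = 147.3382.
median of W = 0.7·147.3382 + (-21.5) = 81.63674.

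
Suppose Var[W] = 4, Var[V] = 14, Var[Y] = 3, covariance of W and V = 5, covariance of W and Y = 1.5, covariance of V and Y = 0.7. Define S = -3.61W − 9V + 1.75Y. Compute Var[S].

Var[S] = a²·Var[W] + b²·Var[V] + c²·Var[Y] + 2ab·covariance of W and V + 2ac·covariance of W and Y + 2bc·covariance of V and Y, with a = -3.61, b = -9, c = 1.75.
= 52.1284 + 1134 + 9.1875 + 324.9 + (-18.9525) + (-22.05)
= 1479.2134.

Var[S] = 1479.2134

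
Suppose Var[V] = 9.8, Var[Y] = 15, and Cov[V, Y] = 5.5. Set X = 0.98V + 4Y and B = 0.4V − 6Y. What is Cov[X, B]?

By bilinearity, Cov[X, B] = ac·Var[V] + bd·Var[Y] + (ad+bc)·Cov[V, Y], with a=0.98, b=4, c=0.4, d=-6.
ac·Var[V] = 0.98·0.4·9.8 = 3.8416
bd·Var[Y] = 4·(-6)·15 = -360
(ad+bc)·Cov[V, Y] = (-4.28)·5.5 = -23.54
Cov[X, B] = 3.8416 + (-360) + (-23.54) = -379.6984.

Cov[X, B] = -379.6984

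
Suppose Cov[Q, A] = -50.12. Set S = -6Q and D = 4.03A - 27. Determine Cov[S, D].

Cov[S, D] = 1211.9016

Cov[S, D] = a·c·Cov[Q, A] = (-6)·4.03·(-50.12) = 1211.9016. Additive constants drop out.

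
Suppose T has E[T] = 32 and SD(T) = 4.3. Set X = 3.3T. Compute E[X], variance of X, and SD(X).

X = 3.3T is linear with a = 3.3, b = 0.
E[X] = a·E[T] + b = 3.3·32 = 105.6.
variance of T = 4.3² = 18.49.
variance of X = a²·variance of T = 3.3²·18.49 = 201.3561.
SD(X) = |a|·SD(T) = |3.3|·4.3 = 14.19.

E[X] = 105.6, variance of X = 201.3561, SD(X) = 14.19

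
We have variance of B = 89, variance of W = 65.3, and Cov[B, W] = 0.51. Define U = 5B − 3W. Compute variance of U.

variance of U = a²·variance of B + b²·variance of W + 2ab·Cov[B, W] with a = 5, b = -3.
= 5²·89 + (-3)²·65.3 + 2·5·(-3)·0.51
= 2225 + 587.7 + (-15.3) = 2797.4.

variance of U = 2797.4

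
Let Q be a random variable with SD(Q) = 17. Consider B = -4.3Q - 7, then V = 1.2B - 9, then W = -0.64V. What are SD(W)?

SD(B) = |-4.3|·17 = 73.1.
SD(V) = |1.2|·73.1 = 87.72.
SD(W) = |-0.64|·87.72 = 56.1408.

SD(W) = 56.1408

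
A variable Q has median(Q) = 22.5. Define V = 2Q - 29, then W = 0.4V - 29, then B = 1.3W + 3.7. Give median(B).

median(V) = 2·22.5 + (-29) = 16.
median(W) = 0.4·16 + (-29) = -22.6.
median(B) = 1.3·(-22.6) + 3.7 = -25.68.

median(B) = -25.68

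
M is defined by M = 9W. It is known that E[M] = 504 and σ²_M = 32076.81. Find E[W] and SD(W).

E[W] = 56, SD(W) = 19.9

From M = 9W: E[M] = a·E[W] + b, so E[W] = (E[M] − b)/a = (504 − 0)/9 = 56.
SD(M) = √32076.81 = 179.1.
SD(M) = |a|·SD(W), so SD(W) = 179.1/|9| = 19.9.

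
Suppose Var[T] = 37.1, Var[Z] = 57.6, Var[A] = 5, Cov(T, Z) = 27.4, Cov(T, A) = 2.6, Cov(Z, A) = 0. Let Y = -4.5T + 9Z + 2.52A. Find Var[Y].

Var[Y] = a²·Var[T] + b²·Var[Z] + c²·Var[A] + 2ab·Cov(T, Z) + 2ac·Cov(T, A) + 2bc·Cov(Z, A), with a = -4.5, b = 9, c = 2.52.
= 751.275 + 4665.6 + 31.752 + (-2219.4) + (-58.968) + 0
= 3170.259.

Var[Y] = 3170.259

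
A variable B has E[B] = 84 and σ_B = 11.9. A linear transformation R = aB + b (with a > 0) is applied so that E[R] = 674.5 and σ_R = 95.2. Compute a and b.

σ_R = a·σ_B (a > 0), so a = 95.2/11.9 = 8.
E[R] = a·E[B] + b, so b = 674.5 − 8·84 = 2.5.

a = 8, b = 2.5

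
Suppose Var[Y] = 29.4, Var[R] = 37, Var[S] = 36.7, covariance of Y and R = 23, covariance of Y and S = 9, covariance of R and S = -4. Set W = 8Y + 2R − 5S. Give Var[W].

Var[W] = a²·Var[Y] + b²·Var[R] + c²·Var[S] + 2ab·covariance of Y and R + 2ac·covariance of Y and S + 2bc·covariance of R and S, with a = 8, b = 2, c = -5.
= 1881.6 + 148 + 917.5 + 736 + (-720) + 80
= 3043.1.

Var[W] = 3043.1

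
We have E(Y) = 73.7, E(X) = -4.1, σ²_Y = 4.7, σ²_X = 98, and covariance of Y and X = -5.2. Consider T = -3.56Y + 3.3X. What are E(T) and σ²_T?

E(T) = -275.902, σ²_T = 1248.96512

E(T) = (-3.56)·E(Y) + 3.3·E(X) = (-3.56)·73.7 + 3.3·(-4.1) = -275.902.
σ²_T = a²·σ²_Y + b²·σ²_X + 2ab·covariance of Y and X with a = -3.56, b = 3.3.
= (-3.56)²·4.7 + 3.3²·98 + 2·(-3.56)·3.3·(-5.2)
= 59.56592 + 1067.22 + 122.1792 = 1248.96512.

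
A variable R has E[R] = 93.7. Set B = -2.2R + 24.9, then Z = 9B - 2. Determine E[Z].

E[B] = (-2.2)·93.7 + 24.9 = -181.24.
E[Z] = 9·(-181.24) + (-2) = -1633.16.

E[Z] = -1633.16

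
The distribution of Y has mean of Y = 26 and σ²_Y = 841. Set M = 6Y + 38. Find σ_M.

σ_M = 174

M = 6Y + 38 is linear with a = 6, b = 38.
σ_Y = √841 = 29.
σ_M = |a|·σ_Y = |6|·29 = 174.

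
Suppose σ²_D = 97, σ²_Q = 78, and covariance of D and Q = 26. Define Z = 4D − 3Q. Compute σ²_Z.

σ²_Z = 1630

σ²_Z = a²·σ²_D + b²·σ²_Q + 2ab·covariance of D and Q with a = 4, b = -3.
= 4²·97 + (-3)²·78 + 2·4·(-3)·26
= 1552 + 702 + (-624) = 1630.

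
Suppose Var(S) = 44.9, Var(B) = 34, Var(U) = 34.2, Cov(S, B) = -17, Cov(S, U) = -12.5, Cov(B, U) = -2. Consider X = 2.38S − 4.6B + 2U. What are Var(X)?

Var(X) = 1400.60356

Var(X) = a²·Var(S) + b²·Var(B) + c²·Var(U) + 2ab·Cov(S, B) + 2ac·Cov(S, U) + 2bc·Cov(B, U), with a = 2.38, b = -4.6, c = 2.
= 254.33156 + 719.44 + 136.8 + 372.232 + (-119) + 36.8
= 1400.60356.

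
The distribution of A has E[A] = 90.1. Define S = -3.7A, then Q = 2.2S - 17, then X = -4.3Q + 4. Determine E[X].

E[S] = (-3.7)·90.1 = -333.37.
E[Q] = 2.2·(-333.37) + (-17) = -750.414.
E[X] = (-4.3)·(-750.414) + 4 = 3230.7802.

E[X] = 3230.7802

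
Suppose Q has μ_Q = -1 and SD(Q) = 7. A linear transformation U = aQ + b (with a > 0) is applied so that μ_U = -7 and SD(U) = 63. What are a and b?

a = 9, b = 2

SD(U) = a·SD(Q) (a > 0), so a = 63/7 = 9.
μ_U = a·μ_Q + b, so b = -7 − 9·(-1) = 2.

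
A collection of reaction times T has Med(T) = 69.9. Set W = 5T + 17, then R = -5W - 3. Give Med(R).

Med(R) = -1835.5

Med(W) = 5·69.9 + 17 = 366.5.
Med(R) = (-5)·366.5 + (-3) = -1835.5.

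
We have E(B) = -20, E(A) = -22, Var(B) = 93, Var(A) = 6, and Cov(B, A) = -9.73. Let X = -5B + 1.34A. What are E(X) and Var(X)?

E(X) = (-5)·E(B) + 1.34·E(A) = (-5)·(-20) + 1.34·(-22) = 70.52.
Var(X) = a²·Var(B) + b²·Var(A) + 2ab·Cov(B, A) with a = -5, b = 1.34.
= (-5)²·93 + 1.34²·6 + 2·(-5)·1.34·(-9.73)
= 2325 + 10.7736 + 130.382 = 2466.1556.

E(X) = 70.52, Var(X) = 2466.1556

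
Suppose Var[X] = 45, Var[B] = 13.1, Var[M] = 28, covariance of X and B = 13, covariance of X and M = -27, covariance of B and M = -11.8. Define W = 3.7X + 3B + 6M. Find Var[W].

Var[W] = a²·Var[X] + b²·Var[B] + c²·Var[M] + 2ab·covariance of X and B + 2ac·covariance of X and M + 2bc·covariance of B and M, with a = 3.7, b = 3, c = 6.
= 616.05 + 117.9 + 1008 + 288.6 + (-1198.8) + (-424.8)
= 406.95.

Var[W] = 406.95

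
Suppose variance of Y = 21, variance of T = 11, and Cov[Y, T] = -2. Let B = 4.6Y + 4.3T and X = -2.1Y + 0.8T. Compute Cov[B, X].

By bilinearity, Cov[B, X] = ac·variance of Y + bd·variance of T + (ad+bc)·Cov[Y, T], with a=4.6, b=4.3, c=-2.1, d=0.8.
ac·variance of Y = 4.6·(-2.1)·21 = -202.86
bd·variance of T = 4.3·0.8·11 = 37.84
(ad+bc)·Cov[Y, T] = (-5.35)·(-2) = 10.7
Cov[B, X] = -202.86 + 37.84 + 10.7 = -154.32.

Cov[B, X] = -154.32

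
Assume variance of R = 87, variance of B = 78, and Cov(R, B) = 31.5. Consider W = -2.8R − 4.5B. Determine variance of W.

variance of W = a²·variance of R + b²·variance of B + 2ab·Cov(R, B) with a = -2.8, b = -4.5.
= (-2.8)²·87 + (-4.5)²·78 + 2·(-2.8)·(-4.5)·31.5
= 682.08 + 1579.5 + 793.8 = 3055.38.

variance of W = 3055.38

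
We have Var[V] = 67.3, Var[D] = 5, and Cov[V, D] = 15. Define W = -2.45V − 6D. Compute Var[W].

Var[W] = a²·Var[V] + b²·Var[D] + 2ab·Cov[V, D] with a = -2.45, b = -6.
= (-2.45)²·67.3 + (-6)²·5 + 2·(-2.45)·(-6)·15
= 403.96825 + 180 + 441 = 1024.96825.

Var[W] = 1024.96825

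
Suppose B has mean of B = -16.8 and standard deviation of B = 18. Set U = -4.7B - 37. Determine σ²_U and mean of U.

U = -4.7B - 37 is linear with a = -4.7, b = -37.
σ²_B = 18² = 324.
σ²_U = a²·σ²_B = (-4.7)²·324 = 7157.16 (the additive constant -37 does not affect variance).
mean of U = a·mean of B + b = (-4.7)·(-16.8) + (-37) = 41.96.

σ²_U = 7157.16, mean of U = 41.96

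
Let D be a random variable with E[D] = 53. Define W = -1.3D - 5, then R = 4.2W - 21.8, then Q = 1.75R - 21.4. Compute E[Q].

E[W] = (-1.3)·53 + (-5) = -73.9.
E[R] = 4.2·(-73.9) + (-21.8) = -332.18.
E[Q] = 1.75·(-332.18) + (-21.4) = -602.715.

E[Q] = -602.715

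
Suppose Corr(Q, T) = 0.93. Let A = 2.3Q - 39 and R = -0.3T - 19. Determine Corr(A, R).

Corr(A, R) = -0.93

Linear rescalings preserve |correlation|; the slopes 2.3 and -0.3 have opposite signs, so the correlation flips sign: Corr(A, R) = −Corr(Q, T) = -0.93.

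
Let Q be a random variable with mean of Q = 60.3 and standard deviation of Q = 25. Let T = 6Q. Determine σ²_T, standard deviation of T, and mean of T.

T = 6Q is linear with a = 6, b = 0.
σ²_Q = 25² = 625.
σ²_T = a²·σ²_Q = 6²·625 = 22500.
standard deviation of T = |a|·standard deviation of Q = |6|·25 = 150.
mean of T = a·mean of Q + b = 6·60.3 = 361.8.

σ²_T = 22500, standard deviation of T = 150, mean of T = 361.8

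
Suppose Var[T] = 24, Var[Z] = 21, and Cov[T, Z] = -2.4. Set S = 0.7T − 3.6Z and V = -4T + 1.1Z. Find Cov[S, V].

By bilinearity, Cov[S, V] = ac·Var[T] + bd·Var[Z] + (ad+bc)·Cov[T, Z], with a=0.7, b=-3.6, c=-4, d=1.1.
ac·Var[T] = 0.7·(-4)·24 = -67.2
bd·Var[Z] = (-3.6)·1.1·21 = -83.16
(ad+bc)·Cov[T, Z] = (15.17)·(-2.4) = -36.408
Cov[S, V] = -67.2 + (-83.16) + (-36.408) = -186.768.

Cov[S, V] = -186.768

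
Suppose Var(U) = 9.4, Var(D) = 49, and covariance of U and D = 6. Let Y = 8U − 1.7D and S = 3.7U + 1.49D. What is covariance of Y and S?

covariance of Y and S = 187.903

By bilinearity, covariance of Y and S = ac·Var(U) + bd·Var(D) + (ad+bc)·covariance of U and D, with a=8, b=-1.7, c=3.7, d=1.49.
ac·Var(U) = 8·3.7·9.4 = 278.24
bd·Var(D) = (-1.7)·1.49·49 = -124.117
(ad+bc)·covariance of U and D = (5.63)·6 = 33.78
covariance of Y and S = 278.24 + (-124.117) + 33.78 = 187.903.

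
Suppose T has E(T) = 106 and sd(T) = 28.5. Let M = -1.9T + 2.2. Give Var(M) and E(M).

Var(M) = 2932.2225, E(M) = -199.2

M = -1.9T + 2.2 is linear with a = -1.9, b = 2.2.
Var(T) = 28.5² = 812.25.
Var(M) = a²·Var(T) = (-1.9)²·812.25 = 2932.2225 (the additive constant 2.2 does not affect variance).
E(M) = a·E(T) + b = (-1.9)·106 + 2.2 = -199.2.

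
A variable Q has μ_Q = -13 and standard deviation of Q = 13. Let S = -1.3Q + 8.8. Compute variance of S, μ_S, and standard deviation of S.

variance of S = 285.61, μ_S = 25.7, standard deviation of S = 16.9

S = -1.3Q + 8.8 is linear with a = -1.3, b = 8.8.
variance of Q = 13² = 169.
variance of S = a²·variance of Q = (-1.3)²·169 = 285.61 (the additive constant 8.8 does not affect variance).
μ_S = a·μ_Q + b = (-1.3)·(-13) + 8.8 = 25.7.
standard deviation of S = |a|·standard deviation of Q = |-1.3|·13 = 16.9.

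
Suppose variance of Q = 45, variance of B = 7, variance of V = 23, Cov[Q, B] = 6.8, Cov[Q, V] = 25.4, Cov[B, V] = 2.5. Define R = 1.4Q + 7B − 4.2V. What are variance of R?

variance of R = a²·variance of Q + b²·variance of B + c²·variance of V + 2ab·Cov[Q, B] + 2ac·Cov[Q, V] + 2bc·Cov[B, V], with a = 1.4, b = 7, c = -4.2.
= 88.2 + 343 + 405.72 + 133.28 + (-298.704) + (-147)
= 524.496.

variance of R = 524.496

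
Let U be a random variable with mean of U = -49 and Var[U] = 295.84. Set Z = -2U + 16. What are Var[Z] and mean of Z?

Var[Z] = 1183.36, mean of Z = 114

Z = -2U + 16 is linear with a = -2, b = 16.
Var[Z] = a²·Var[U] = (-2)²·295.84 = 1183.36 (the additive constant 16 does not affect variance).
mean of Z = a·mean of U + b = (-2)·(-49) + 16 = 114.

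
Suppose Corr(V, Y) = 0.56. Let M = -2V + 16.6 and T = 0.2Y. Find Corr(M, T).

Corr(M, T) = -0.56

Linear rescalings preserve |correlation|; the slopes -2 and 0.2 have opposite signs, so the correlation flips sign: Corr(M, T) = −Corr(V, Y) = -0.56.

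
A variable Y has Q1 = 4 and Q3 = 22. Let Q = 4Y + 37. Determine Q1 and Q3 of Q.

a = 4 > 0: Q1(Q) = a·Q1(Y)+b = 53, Q3(Q) = a·Q3(Y)+b = 125.

Q1(Q) = 53, Q3(Q) = 125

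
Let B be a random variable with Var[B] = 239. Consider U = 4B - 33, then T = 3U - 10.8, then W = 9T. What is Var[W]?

Var[W] = 2787696

Var[U] = 4²·239 = 3824.
Var[T] = 3²·3824 = 34416.
Var[W] = 9²·34416 = 2787696.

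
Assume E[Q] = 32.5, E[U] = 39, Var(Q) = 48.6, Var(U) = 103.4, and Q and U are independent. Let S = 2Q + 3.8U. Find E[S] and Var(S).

E[S] = 213.2, Var(S) = 1687.496

E[S] = 2·E[Q] + 3.8·E[U] = 2·32.5 + 3.8·39 = 213.2.
Var(S) = a²·Var(Q) + b²·Var(U) + 2ab·Cov[Q, U] with a = 2, b = 3.8.
Independence gives Cov[Q, U] = 0.
= 2²·48.6 + 3.8²·103.4 + 2·2·3.8·0
= 194.4 + 1493.096 + 0 = 1687.496.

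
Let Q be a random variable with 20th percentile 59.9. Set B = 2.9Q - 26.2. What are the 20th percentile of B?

20th percentile of B = 147.51

Since a = 2.9 > 0 the transformation is increasing, so the 20th percentile of B = a·(P_{20} of Q) + b = 2.9·59.9 + (-26.2) = 147.51.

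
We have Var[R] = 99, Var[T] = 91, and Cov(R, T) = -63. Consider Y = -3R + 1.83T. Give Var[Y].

Var[Y] = a²·Var[R] + b²·Var[T] + 2ab·Cov(R, T) with a = -3, b = 1.83.
= (-3)²·99 + 1.83²·91 + 2·(-3)·1.83·(-63)
= 891 + 304.7499 + 691.74 = 1887.4899.

Var[Y] = 1887.4899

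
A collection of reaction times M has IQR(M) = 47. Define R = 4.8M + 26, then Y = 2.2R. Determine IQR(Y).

IQR(R) = |4.8|·47 = 225.6.
IQR(Y) = |2.2|·225.6 = 496.32.

IQR(Y) = 496.32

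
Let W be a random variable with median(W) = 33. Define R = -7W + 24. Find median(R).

A linear map preserves order up to sign, so median(R) = a·median(W) + b = (-7)·33 + 24 = -207.

median(R) = -207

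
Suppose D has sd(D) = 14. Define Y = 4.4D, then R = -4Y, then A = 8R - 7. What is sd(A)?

sd(A) = 1971.2

sd(Y) = |4.4|·14 = 61.6.
sd(R) = |-4|·61.6 = 246.4.
sd(A) = |8|·246.4 = 1971.2.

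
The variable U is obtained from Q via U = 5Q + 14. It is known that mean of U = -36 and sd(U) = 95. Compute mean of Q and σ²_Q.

From U = 5Q + 14: mean of U = a·mean of Q + b, so mean of Q = (mean of U − b)/a = (-36 − 14)/5 = -10.
σ²_U = 95² = 9025.
σ²_U = a²·σ²_Q, so σ²_Q = 9025/5² = 361.

mean of Q = -10, σ²_Q = 361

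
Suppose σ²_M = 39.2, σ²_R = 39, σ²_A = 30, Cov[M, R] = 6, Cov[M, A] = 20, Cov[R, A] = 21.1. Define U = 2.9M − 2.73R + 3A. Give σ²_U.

σ²_U = a²·σ²_M + b²·σ²_R + c²·σ²_A + 2ab·Cov[M, R] + 2ac·Cov[M, A] + 2bc·Cov[R, A], with a = 2.9, b = -2.73, c = 3.
= 329.672 + 290.6631 + 270 + (-95.004) + 348 + (-345.618)
= 797.7131.

σ²_U = 797.7131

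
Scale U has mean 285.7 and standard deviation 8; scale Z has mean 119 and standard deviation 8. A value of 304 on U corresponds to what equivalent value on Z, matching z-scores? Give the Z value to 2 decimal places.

z = (304 − 285.7)/8 = 2.2875.
Z = 119 + z·8 = 119 + (304 − 285.7)·8/8 = 137.30.

Z = 137.30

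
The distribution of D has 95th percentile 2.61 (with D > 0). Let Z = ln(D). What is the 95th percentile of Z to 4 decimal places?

95th percentile of Z = 0.9594

ln(D) is increasing, so P_{95}(Z) = g(P_{95}(D)) ≈ 0.9594.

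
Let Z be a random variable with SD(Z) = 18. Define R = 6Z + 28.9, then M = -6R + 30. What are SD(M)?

SD(M) = 648

SD(R) = |6|·18 = 108.
SD(M) = |-6|·108 = 648.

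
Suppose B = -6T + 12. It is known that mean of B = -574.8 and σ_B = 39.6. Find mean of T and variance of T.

From B = -6T + 12: mean of B = a·mean of T + b, so mean of T = (mean of B − b)/a = (-574.8 − 12)/(-6) = 97.8.
variance of B = 39.6² = 1568.16.
variance of B = a²·variance of T, so variance of T = 1568.16/(-6)² = 43.56.

mean of T = 97.8, variance of T = 43.56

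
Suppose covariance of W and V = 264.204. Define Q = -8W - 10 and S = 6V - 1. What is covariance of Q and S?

covariance of Q and S = -12681.792

covariance of Q and S = a·c·covariance of W and V = (-8)·6·264.204 = -12681.792. Additive constants drop out.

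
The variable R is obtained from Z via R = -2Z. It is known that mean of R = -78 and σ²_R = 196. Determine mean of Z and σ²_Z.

From R = -2Z: mean of R = a·mean of Z + b, so mean of Z = (mean of R − b)/a = (-78 − 0)/(-2) = 39.
σ²_R = a²·σ²_Z, so σ²_Z = 196/(-2)² = 49.

mean of Z = 39, σ²_Z = 49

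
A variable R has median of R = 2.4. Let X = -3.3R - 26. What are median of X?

median of X = -33.92

A linear map preserves order up to sign, so median of X = a·median of R + b = (-3.3)·2.4 + (-26) = -33.92.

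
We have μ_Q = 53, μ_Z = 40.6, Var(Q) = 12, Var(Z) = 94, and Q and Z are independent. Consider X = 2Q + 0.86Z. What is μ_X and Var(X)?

μ_X = 2·μ_Q + 0.86·μ_Z = 2·53 + 0.86·40.6 = 140.916.
Var(X) = a²·Var(Q) + b²·Var(Z) + 2ab·Cov(Q, Z) with a = 2, b = 0.86.
Independence gives Cov(Q, Z) = 0.
= 2²·12 + 0.86²·94 + 2·2·0.86·0
= 48 + 69.5224 + 0 = 117.5224.

μ_X = 140.916, Var(X) = 117.5224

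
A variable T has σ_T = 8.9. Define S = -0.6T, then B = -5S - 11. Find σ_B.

σ_B = 26.7

σ_S = |-0.6|·8.9 = 5.34.
σ_B = |-5|·5.34 = 26.7.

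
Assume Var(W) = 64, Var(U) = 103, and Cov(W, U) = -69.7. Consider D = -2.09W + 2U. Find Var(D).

Var(D) = 1274.2504

Var(D) = a²·Var(W) + b²·Var(U) + 2ab·Cov(W, U) with a = -2.09, b = 2.
= (-2.09)²·64 + 2²·103 + 2·(-2.09)·2·(-69.7)
= 279.5584 + 412 + 582.692 = 1274.2504.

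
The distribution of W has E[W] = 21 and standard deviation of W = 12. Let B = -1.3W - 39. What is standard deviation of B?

B = -1.3W - 39 is linear with a = -1.3, b = -39.
standard deviation of B = |a|·standard deviation of W = |-1.3|·12 = 15.6.

standard deviation of B = 15.6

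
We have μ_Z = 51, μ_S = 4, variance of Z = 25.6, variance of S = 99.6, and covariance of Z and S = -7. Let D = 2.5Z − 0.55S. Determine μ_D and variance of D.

μ_D = 2.5·μ_Z + (-0.55)·μ_S = 2.5·51 + (-0.55)·4 = 125.3.
variance of D = a²·variance of Z + b²·variance of S + 2ab·covariance of Z and S with a = 2.5, b = -0.55.
= 2.5²·25.6 + (-0.55)²·99.6 + 2·2.5·(-0.55)·(-7)
= 160 + 30.129 + 19.25 = 209.379.

μ_D = 125.3, variance of D = 209.379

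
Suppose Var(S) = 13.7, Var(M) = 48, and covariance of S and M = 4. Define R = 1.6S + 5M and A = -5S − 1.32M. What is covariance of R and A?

By bilinearity, covariance of R and A = ac·Var(S) + bd·Var(M) + (ad+bc)·covariance of S and M, with a=1.6, b=5, c=-5, d=-1.32.
ac·Var(S) = 1.6·(-5)·13.7 = -109.6
bd·Var(M) = 5·(-1.32)·48 = -316.8
(ad+bc)·covariance of S and M = (-27.112)·4 = -108.448
covariance of R and A = -109.6 + (-316.8) + (-108.448) = -534.848.

covariance of R and A = -534.848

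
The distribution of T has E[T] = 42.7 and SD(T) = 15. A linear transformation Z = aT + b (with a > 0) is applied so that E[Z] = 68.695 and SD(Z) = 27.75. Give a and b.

a = 1.85, b = -10.3

SD(Z) = a·SD(T) (a > 0), so a = 27.75/15 = 1.85.
E[Z] = a·E[T] + b, so b = 68.695 − 1.85·42.7 = -10.3.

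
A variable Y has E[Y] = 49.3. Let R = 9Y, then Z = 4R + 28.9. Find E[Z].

E[Z] = 1803.7

E[R] = 9·49.3 = 443.7.
E[Z] = 4·443.7 + 28.9 = 1803.7.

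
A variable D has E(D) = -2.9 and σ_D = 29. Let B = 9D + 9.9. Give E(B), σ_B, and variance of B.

B = 9D + 9.9 is linear with a = 9, b = 9.9.
E(B) = a·E(D) + b = 9·(-2.9) + 9.9 = -16.2.
σ_B = |a|·σ_D = |9|·29 = 261.
variance of D = 29² = 841.
variance of B = a²·variance of D = 9²·841 = 68121 (the additive constant 9.9 does not affect variance).

E(B) = -16.2, σ_B = 261, variance of B = 68121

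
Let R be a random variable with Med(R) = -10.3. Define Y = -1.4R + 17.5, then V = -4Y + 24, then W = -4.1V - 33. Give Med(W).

Med(W) = 392.088

Med(Y) = (-1.4)·(-10.3) + 17.5 = 31.92.
Med(V) = (-4)·31.92 + 24 = -103.68.
Med(W) = (-4.1)·(-103.68) + (-33) = 392.088.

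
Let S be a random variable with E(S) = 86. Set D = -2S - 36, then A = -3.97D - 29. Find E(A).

E(D) = (-2)·86 + (-36) = -208.
E(A) = (-3.97)·(-208) + (-29) = 796.76.

E(A) = 796.76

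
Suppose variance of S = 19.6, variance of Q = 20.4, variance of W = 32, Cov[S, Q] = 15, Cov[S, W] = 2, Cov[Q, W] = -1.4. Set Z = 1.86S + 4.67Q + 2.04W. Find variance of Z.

variance of Z = 894.96948

variance of Z = a²·variance of S + b²·variance of Q + c²·variance of W + 2ab·Cov[S, Q] + 2ac·Cov[S, W] + 2bc·Cov[Q, W], with a = 1.86, b = 4.67, c = 2.04.
= 67.80816 + 444.90156 + 133.1712 + 260.586 + 15.1776 + (-26.67504)
= 894.96948.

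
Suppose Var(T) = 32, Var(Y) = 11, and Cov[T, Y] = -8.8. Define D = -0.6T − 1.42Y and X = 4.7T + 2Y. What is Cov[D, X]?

Cov[D, X] = -52.1888

By bilinearity, Cov[D, X] = ac·Var(T) + bd·Var(Y) + (ad+bc)·Cov[T, Y], with a=-0.6, b=-1.42, c=4.7, d=2.
ac·Var(T) = (-0.6)·4.7·32 = -90.24
bd·Var(Y) = (-1.42)·2·11 = -31.24
(ad+bc)·Cov[T, Y] = (-7.874)·(-8.8) = 69.2912
Cov[D, X] = -90.24 + (-31.24) + 69.2912 = -52.1888.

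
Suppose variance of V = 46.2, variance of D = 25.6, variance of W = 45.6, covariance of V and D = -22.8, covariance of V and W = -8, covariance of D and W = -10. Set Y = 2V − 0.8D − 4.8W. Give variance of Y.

variance of Y = a²·variance of V + b²·variance of D + c²·variance of W + 2ab·covariance of V and D + 2ac·covariance of V and W + 2bc·covariance of D and W, with a = 2, b = -0.8, c = -4.8.
= 184.8 + 16.384 + 1050.624 + 72.96 + 153.6 + (-76.8)
= 1401.568.

variance of Y = 1401.568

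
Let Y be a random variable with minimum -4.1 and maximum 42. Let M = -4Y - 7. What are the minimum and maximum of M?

a = -4 < 0, so order reverses: min(M) = a·max(Y)+b = (-4)·42 + (-7) = -175; max(M) = a·min(Y)+b = (-4)·(-4.1) + (-7) = 9.4.

min(M) = -175, max(M) = 9.4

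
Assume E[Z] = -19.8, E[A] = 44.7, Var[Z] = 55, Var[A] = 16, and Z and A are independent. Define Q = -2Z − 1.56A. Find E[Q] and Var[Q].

E[Q] = -30.132, Var[Q] = 258.9376

E[Q] = (-2)·E[Z] + (-1.56)·E[A] = (-2)·(-19.8) + (-1.56)·44.7 = -30.132.
Var[Q] = a²·Var[Z] + b²·Var[A] + 2ab·Cov[Z, A] with a = -2, b = -1.56.
Independence gives Cov[Z, A] = 0.
= (-2)²·55 + (-1.56)²·16 + 2·(-2)·(-1.56)·0
= 220 + 38.9376 + 0 = 258.9376.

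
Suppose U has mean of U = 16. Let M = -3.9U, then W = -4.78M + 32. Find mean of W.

mean of M = (-3.9)·16 = -62.4.
mean of W = (-4.78)·(-62.4) + 32 = 330.272.

mean of W = 330.272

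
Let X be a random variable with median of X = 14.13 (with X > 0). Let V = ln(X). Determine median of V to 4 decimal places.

median of V = 2.6483

ln(X) is monotone on this domain, so median of V = ln(14.13) ≈ 2.6483.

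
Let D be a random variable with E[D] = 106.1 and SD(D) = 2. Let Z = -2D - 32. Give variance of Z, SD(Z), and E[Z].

Z = -2D - 32 is linear with a = -2, b = -32.
variance of D = 2² = 4.
variance of Z = a²·variance of D = (-2)²·4 = 16 (the additive constant -32 does not affect variance).
SD(Z) = |a|·SD(D) = |-2|·2 = 4.
E[Z] = a·E[D] + b = (-2)·106.1 + (-32) = -244.2.

variance of Z = 16, SD(Z) = 4, E[Z] = -244.2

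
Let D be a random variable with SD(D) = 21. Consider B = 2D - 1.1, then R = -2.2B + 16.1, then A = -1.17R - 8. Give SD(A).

SD(B) = |2|·21 = 42.
SD(R) = |-2.2|·42 = 92.4.
SD(A) = |-1.17|·92.4 = 108.108.

SD(A) = 108.108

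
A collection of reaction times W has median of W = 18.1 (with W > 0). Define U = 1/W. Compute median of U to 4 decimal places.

median of U = 0.0552

1/W is monotone on this domain, so median of U = 1/(18.1) ≈ 0.0552.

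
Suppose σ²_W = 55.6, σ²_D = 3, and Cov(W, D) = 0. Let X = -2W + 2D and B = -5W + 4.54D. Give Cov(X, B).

By bilinearity, Cov(X, B) = ac·σ²_W + bd·σ²_D + (ad+bc)·Cov(W, D), with a=-2, b=2, c=-5, d=4.54.
ac·σ²_W = (-2)·(-5)·55.6 = 556
bd·σ²_D = 2·4.54·3 = 27.24
(ad+bc)·Cov(W, D) = (-19.08)·0 = 0
Cov(X, B) = 556 + 27.24 + 0 = 583.24.

Cov(X, B) = 583.24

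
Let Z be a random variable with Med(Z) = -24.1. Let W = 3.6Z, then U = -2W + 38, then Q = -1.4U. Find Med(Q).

Med(Q) = -296.128

Med(W) = 3.6·(-24.1) = -86.76.
Med(U) = (-2)·(-86.76) + 38 = 211.52.
Med(Q) = (-1.4)·211.52 = -296.128.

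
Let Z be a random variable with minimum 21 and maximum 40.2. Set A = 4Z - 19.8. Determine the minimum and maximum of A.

min(A) = 64.2, max(A) = 141

a = 4 > 0, so min(A) = a·min(Z)+b = 4·21 + (-19.8) = 64.2 and max(A) = 4·40.2 + (-19.8) = 141.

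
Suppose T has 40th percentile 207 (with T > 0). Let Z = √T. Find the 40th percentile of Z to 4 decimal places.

√T is increasing, so P_{40}(Z) = g(P_{40}(T)) ≈ 14.3875.

40th percentile of Z = 14.3875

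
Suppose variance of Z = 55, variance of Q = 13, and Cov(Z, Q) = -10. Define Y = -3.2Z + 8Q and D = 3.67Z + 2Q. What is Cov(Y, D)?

Cov(Y, D) = -667.52

By bilinearity, Cov(Y, D) = ac·variance of Z + bd·variance of Q + (ad+bc)·Cov(Z, Q), with a=-3.2, b=8, c=3.67, d=2.
ac·variance of Z = (-3.2)·3.67·55 = -645.92
bd·variance of Q = 8·2·13 = 208
(ad+bc)·Cov(Z, Q) = (22.96)·(-10) = -229.6
Cov(Y, D) = -645.92 + 208 + (-229.6) = -667.52.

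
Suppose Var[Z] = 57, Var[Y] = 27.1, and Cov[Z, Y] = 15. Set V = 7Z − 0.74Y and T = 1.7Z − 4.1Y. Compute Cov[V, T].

Cov[V, T] = 311.1514

By bilinearity, Cov[V, T] = ac·Var[Z] + bd·Var[Y] + (ad+bc)·Cov[Z, Y], with a=7, b=-0.74, c=1.7, d=-4.1.
ac·Var[Z] = 7·1.7·57 = 678.3
bd·Var[Y] = (-0.74)·(-4.1)·27.1 = 82.2214
(ad+bc)·Cov[Z, Y] = (-29.958)·15 = -449.37
Cov[V, T] = 678.3 + 82.2214 + (-449.37) = 311.1514.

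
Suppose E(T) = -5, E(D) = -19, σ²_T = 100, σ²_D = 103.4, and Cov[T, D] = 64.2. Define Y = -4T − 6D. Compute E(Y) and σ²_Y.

E(Y) = 134, σ²_Y = 8404

E(Y) = (-4)·E(T) + (-6)·E(D) = (-4)·(-5) + (-6)·(-19) = 134.
σ²_Y = a²·σ²_T + b²·σ²_D + 2ab·Cov[T, D] with a = -4, b = -6.
= (-4)²·100 + (-6)²·103.4 + 2·(-4)·(-6)·64.2
= 1600 + 3722.4 + 3081.6 = 8404.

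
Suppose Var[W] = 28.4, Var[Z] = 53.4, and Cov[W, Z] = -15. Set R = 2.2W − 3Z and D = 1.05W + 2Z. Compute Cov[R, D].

Cov[R, D] = -273.546

By bilinearity, Cov[R, D] = ac·Var[W] + bd·Var[Z] + (ad+bc)·Cov[W, Z], with a=2.2, b=-3, c=1.05, d=2.
ac·Var[W] = 2.2·1.05·28.4 = 65.604
bd·Var[Z] = (-3)·2·53.4 = -320.4
(ad+bc)·Cov[W, Z] = (1.25)·(-15) = -18.75
Cov[R, D] = 65.604 + (-320.4) + (-18.75) = -273.546.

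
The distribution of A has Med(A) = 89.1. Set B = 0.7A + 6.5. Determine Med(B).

A linear map preserves order up to sign, so Med(B) = a·Med(A) + b = 0.7·89.1 + 6.5 = 68.87.

Med(B) = 68.87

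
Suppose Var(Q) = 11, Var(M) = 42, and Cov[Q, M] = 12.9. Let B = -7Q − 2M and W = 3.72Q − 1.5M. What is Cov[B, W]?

By bilinearity, Cov[B, W] = ac·Var(Q) + bd·Var(M) + (ad+bc)·Cov[Q, M], with a=-7, b=-2, c=3.72, d=-1.5.
ac·Var(Q) = (-7)·3.72·11 = -286.44
bd·Var(M) = (-2)·(-1.5)·42 = 126
(ad+bc)·Cov[Q, M] = (3.06)·12.9 = 39.474
Cov[B, W] = -286.44 + 126 + 39.474 = -120.966.

Cov[B, W] = -120.966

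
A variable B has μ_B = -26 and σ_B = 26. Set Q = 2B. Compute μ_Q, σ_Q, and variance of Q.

Q = 2B is linear with a = 2, b = 0.
μ_Q = a·μ_B + b = 2·(-26) = -52.
σ_Q = |a|·σ_B = |2|·26 = 52.
variance of B = 26² = 676.
variance of Q = a²·variance of B = 2²·676 = 2704.

μ_Q = -52, σ_Q = 52, variance of Q = 2704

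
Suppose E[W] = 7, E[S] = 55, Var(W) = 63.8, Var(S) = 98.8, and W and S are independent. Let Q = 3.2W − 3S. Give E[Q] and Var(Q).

E[Q] = 3.2·E[W] + (-3)·E[S] = 3.2·7 + (-3)·55 = -142.6.
Var(Q) = a²·Var(W) + b²·Var(S) + 2ab·covariance of W and S with a = 3.2, b = -3.
Independence gives covariance of W and S = 0.
= 3.2²·63.8 + (-3)²·98.8 + 2·3.2·(-3)·0
= 653.312 + 889.2 + 0 = 1542.512.

E[Q] = -142.6, Var(Q) = 1542.512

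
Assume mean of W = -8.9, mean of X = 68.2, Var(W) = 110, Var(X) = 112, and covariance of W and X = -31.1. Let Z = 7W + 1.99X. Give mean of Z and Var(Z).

mean of Z = 7·mean of W + 1.99·mean of X = 7·(-8.9) + 1.99·68.2 = 73.418.
Var(Z) = a²·Var(W) + b²·Var(X) + 2ab·covariance of W and X with a = 7, b = 1.99.
= 7²·110 + 1.99²·112 + 2·7·1.99·(-31.1)
= 5390 + 443.5312 + (-866.446) = 4967.0852.

mean of Z = 73.418, Var(Z) = 4967.0852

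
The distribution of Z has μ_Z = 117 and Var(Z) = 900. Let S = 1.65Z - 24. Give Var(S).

Var(S) = 2450.25

S = 1.65Z - 24 is linear with a = 1.65, b = -24.
Var(S) = a²·Var(Z) = 1.65²·900 = 2450.25 (the additive constant -24 does not affect variance).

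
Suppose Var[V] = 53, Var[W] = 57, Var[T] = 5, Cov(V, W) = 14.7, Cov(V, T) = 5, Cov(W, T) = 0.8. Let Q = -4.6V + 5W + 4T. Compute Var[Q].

Var[Q] = a²·Var[V] + b²·Var[W] + c²·Var[T] + 2ab·Cov(V, W) + 2ac·Cov(V, T) + 2bc·Cov(W, T), with a = -4.6, b = 5, c = 4.
= 1121.48 + 1425 + 80 + (-676.2) + (-184) + 32
= 1798.28.

Var[Q] = 1798.28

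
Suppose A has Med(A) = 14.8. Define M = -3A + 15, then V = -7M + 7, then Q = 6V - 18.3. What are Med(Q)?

Med(Q) = 1258.5

Med(M) = (-3)·14.8 + 15 = -29.4.
Med(V) = (-7)·(-29.4) + 7 = 212.8.
Med(Q) = 6·212.8 + (-18.3) = 1258.5.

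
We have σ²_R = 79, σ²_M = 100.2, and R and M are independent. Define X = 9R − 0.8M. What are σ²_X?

σ²_X = a²·σ²_R + b²·σ²_M + 2ab·Cov[R, M] with a = 9, b = -0.8.
Independence gives Cov[R, M] = 0.
= 9²·79 + (-0.8)²·100.2 + 2·9·(-0.8)·0
= 6399 + 64.128 + 0 = 6463.128.

σ²_X = 6463.128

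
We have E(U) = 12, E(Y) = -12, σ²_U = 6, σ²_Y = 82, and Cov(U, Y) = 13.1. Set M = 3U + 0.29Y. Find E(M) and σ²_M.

E(M) = 32.52, σ²_M = 83.6902

E(M) = 3·E(U) + 0.29·E(Y) = 3·12 + 0.29·(-12) = 32.52.
σ²_M = a²·σ²_U + b²·σ²_Y + 2ab·Cov(U, Y) with a = 3, b = 0.29.
= 3²·6 + 0.29²·82 + 2·3·0.29·13.1
= 54 + 6.8962 + 22.794 = 83.6902.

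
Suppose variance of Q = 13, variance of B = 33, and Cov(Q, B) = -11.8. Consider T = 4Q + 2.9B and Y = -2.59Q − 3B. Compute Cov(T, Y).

Cov(T, Y) = -191.5502

By bilinearity, Cov(T, Y) = ac·variance of Q + bd·variance of B + (ad+bc)·Cov(Q, B), with a=4, b=2.9, c=-2.59, d=-3.
ac·variance of Q = 4·(-2.59)·13 = -134.68
bd·variance of B = 2.9·(-3)·33 = -287.1
(ad+bc)·Cov(Q, B) = (-19.511)·(-11.8) = 230.2298
Cov(T, Y) = -134.68 + (-287.1) + 230.2298 = -191.5502.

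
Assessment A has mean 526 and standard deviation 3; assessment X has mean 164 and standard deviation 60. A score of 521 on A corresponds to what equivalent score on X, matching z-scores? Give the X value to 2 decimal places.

z = (521 − 526)/3 ≈ -1.6667.
X = 164 + z·60 = 164 + (521 − 526)·60/3 = 64.00.

X = 64.00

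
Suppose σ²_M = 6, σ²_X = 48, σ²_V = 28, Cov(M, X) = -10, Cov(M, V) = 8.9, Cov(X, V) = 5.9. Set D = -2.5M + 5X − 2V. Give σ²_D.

σ²_D = 1570.5

σ²_D = a²·σ²_M + b²·σ²_X + c²·σ²_V + 2ab·Cov(M, X) + 2ac·Cov(M, V) + 2bc·Cov(X, V), with a = -2.5, b = 5, c = -2.
= 37.5 + 1200 + 112 + 250 + 89 + (-118)
= 1570.5.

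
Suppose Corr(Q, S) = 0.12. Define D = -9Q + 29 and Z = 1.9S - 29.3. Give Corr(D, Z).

Corr(D, Z) = -0.12

Linear rescalings preserve |correlation|; the slopes -9 and 1.9 have opposite signs, so the correlation flips sign: Corr(D, Z) = −Corr(Q, S) = -0.12.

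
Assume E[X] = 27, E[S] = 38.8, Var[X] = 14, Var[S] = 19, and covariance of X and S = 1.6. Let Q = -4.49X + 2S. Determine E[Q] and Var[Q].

E[Q] = -43.63, Var[Q] = 329.5054

E[Q] = (-4.49)·E[X] + 2·E[S] = (-4.49)·27 + 2·38.8 = -43.63.
Var[Q] = a²·Var[X] + b²·Var[S] + 2ab·covariance of X and S with a = -4.49, b = 2.
= (-4.49)²·14 + 2²·19 + 2·(-4.49)·2·1.6
= 282.2414 + 76 + (-28.736) = 329.5054.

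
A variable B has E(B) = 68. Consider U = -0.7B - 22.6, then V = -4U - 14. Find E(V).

E(U) = (-0.7)·68 + (-22.6) = -70.2.
E(V) = (-4)·(-70.2) + (-14) = 266.8.

E(V) = 266.8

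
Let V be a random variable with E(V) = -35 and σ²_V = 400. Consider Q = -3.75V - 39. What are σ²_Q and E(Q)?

Q = -3.75V - 39 is linear with a = -3.75, b = -39.
σ²_Q = a²·σ²_V = (-3.75)²·400 = 5625 (the additive constant -39 does not affect variance).
E(Q) = a·E(V) + b = (-3.75)·(-35) + (-39) = 92.25.

σ²_Q = 5625, E(Q) = 92.25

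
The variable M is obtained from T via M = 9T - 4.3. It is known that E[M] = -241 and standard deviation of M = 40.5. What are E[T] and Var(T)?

From M = 9T - 4.3: E[M] = a·E[T] + b, so E[T] = (E[M] − b)/a = (-241 − (-4.3))/9 = -26.3.
Var(M) = 40.5² = 1640.25.
Var(M) = a²·Var(T), so Var(T) = 1640.25/9² = 20.25.

E[T] = -26.3, Var(T) = 20.25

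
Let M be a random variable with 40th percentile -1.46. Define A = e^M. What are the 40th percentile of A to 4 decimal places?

40th percentile of A = 0.2322

e^M is increasing, so P_{40}(A) = g(P_{40}(M)) ≈ 0.2322.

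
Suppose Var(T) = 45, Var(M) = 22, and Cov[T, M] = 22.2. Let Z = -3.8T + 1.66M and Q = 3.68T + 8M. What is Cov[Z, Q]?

By bilinearity, Cov[Z, Q] = ac·Var(T) + bd·Var(M) + (ad+bc)·Cov[T, M], with a=-3.8, b=1.66, c=3.68, d=8.
ac·Var(T) = (-3.8)·3.68·45 = -629.28
bd·Var(M) = 1.66·8·22 = 292.16
(ad+bc)·Cov[T, M] = (-24.2912)·22.2 = -539.26464
Cov[Z, Q] = -629.28 + 292.16 + (-539.26464) = -876.38464.

Cov[Z, Q] = -876.38464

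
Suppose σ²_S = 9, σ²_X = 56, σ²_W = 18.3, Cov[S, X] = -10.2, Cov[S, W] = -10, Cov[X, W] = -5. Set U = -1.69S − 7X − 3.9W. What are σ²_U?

σ²_U = a²·σ²_S + b²·σ²_X + c²·σ²_W + 2ab·Cov[S, X] + 2ac·Cov[S, W] + 2bc·Cov[X, W], with a = -1.69, b = -7, c = -3.9.
= 25.7049 + 2744 + 278.343 + (-241.332) + (-131.82) + (-273)
= 2401.8959.

σ²_U = 2401.8959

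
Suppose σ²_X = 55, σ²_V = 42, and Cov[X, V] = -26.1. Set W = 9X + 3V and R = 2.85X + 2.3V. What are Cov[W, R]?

By bilinearity, Cov[W, R] = ac·σ²_X + bd·σ²_V + (ad+bc)·Cov[X, V], with a=9, b=3, c=2.85, d=2.3.
ac·σ²_X = 9·2.85·55 = 1410.75
bd·σ²_V = 3·2.3·42 = 289.8
(ad+bc)·Cov[X, V] = (29.25)·(-26.1) = -763.425
Cov[W, R] = 1410.75 + 289.8 + (-763.425) = 937.125.

Cov[W, R] = 937.125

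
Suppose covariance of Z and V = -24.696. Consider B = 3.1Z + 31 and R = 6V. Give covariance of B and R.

covariance of B and R = a·c·covariance of Z and V = 3.1·6·(-24.696) = -459.3456. Additive constants drop out.

covariance of B and R = -459.3456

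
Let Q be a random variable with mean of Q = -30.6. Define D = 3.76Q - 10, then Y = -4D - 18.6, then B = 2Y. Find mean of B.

mean of B = 963.248

mean of D = 3.76·(-30.6) + (-10) = -125.056.
mean of Y = (-4)·(-125.056) + (-18.6) = 481.624.
mean of B = 2·481.624 = 963.248.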